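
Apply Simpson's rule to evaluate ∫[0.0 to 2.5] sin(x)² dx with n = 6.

f(x) = sin(x)²
a = 0.0, b = 2.5, n = 6
h = (b - a)/n = 0.416667

Simpson's rule: (h/3)[f(x₀) + 4f(x₁) + 2f(x₂) + ... + f(xₙ)]

x_0 = 0.0000, f(x_0) = 0.000000, coefficient = 1
x_1 = 0.4167, f(x_1) = 0.163794, coefficient = 4
x_2 = 0.8333, f(x_2) = 0.547862, coefficient = 2
x_3 = 1.2500, f(x_3) = 0.900572, coefficient = 4
x_4 = 1.6667, f(x_4) = 0.990837, coefficient = 2
x_5 = 2.0833, f(x_5) = 0.759518, coefficient = 4
x_6 = 2.5000, f(x_6) = 0.358169, coefficient = 1

I ≈ (0.416667/3) × 10.731100 = 1.490431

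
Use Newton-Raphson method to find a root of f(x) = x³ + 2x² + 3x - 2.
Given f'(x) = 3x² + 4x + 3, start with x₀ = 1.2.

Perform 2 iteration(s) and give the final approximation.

f(x) = x³ + 2x² + 3x - 2
f'(x) = 3x² + 4x + 3
x₀ = 1.2

Newton-Raphson formula: x_{n+1} = x_n - f(x_n)/f'(x_n)

Iteration 1:
  f(1.200000) = 6.208000
  f'(1.200000) = 12.120000
  x_1 = 1.200000 - 6.208000/12.120000 = 0.687789
Iteration 2:
  f(0.687789) = 1.334834
  f'(0.687789) = 7.170315
  x_2 = 0.687789 - 1.334834/7.170315 = 0.501628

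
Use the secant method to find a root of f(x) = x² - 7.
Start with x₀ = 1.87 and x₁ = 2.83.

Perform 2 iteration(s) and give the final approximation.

f(x) = x² - 7
x₀ = 1.87, x₁ = 2.83

Secant formula: x_{n+1} = x_n - f(x_n)(x_n - x_{n-1})/(f(x_n) - f(x_{n-1}))

Iteration 1:
  f(1.870000) = -3.503100
  f(2.830000) = 1.008900
  x_2 = 2.830000 - 1.008900×(2.830000 - 1.870000)/(1.008900 - (-3.503100))
       = 2.615340
Iteration 2:
  f(2.830000) = 1.008900
  f(2.615340) = -0.159994
  x_3 = 2.615340 - (-0.159994)×(2.615340 - 2.830000)/(-0.159994 - 1.008900)
       = 2.644722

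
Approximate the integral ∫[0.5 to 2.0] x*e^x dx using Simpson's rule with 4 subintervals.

f(x) = x*e^x
a = 0.5, b = 2.0, n = 4
h = (b - a)/n = 0.375000

Simpson's rule: (h/3)[f(x₀) + 4f(x₁) + 2f(x₂) + ... + f(xₙ)]

x_0 = 0.5000, f(x_0) = 0.824361, coefficient = 1
x_1 = 0.8750, f(x_1) = 2.099016, coefficient = 4
x_2 = 1.2500, f(x_2) = 4.362929, coefficient = 2
x_3 = 1.6250, f(x_3) = 8.252431, coefficient = 4
x_4 = 2.0000, f(x_4) = 14.778112, coefficient = 1

I ≈ (0.375000/3) × 65.734117 = 8.216765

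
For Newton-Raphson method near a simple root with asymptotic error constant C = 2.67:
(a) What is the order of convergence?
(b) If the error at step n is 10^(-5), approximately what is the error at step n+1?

(a) Newton-Raphson has quadratic (order 2) convergence near simple roots.
    This means |e_{n+1}| ≈ C|e_n|².

(b) With |e_n| = 10^(-5) and C = 2.67:
    |e_{n+1}| ≈ 2.67 × (10^(-5))² = 2.67 × 10^(-10)

(a) 2 (quadratic); (b) |e_{n+1}| ≈ 2.670e-10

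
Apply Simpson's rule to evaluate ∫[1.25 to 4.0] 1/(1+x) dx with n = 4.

f(x) = 1/(1+x)
a = 1.25, b = 4.0, n = 4
h = (b - a)/n = 0.687500

Simpson's rule: (h/3)[f(x₀) + 4f(x₁) + 2f(x₂) + ... + f(xₙ)]

x_0 = 1.2500, f(x_0) = 0.444444, coefficient = 1
x_1 = 1.9375, f(x_1) = 0.340426, coefficient = 4
x_2 = 2.6250, f(x_2) = 0.275862, coefficient = 2
x_3 = 3.3125, f(x_3) = 0.231884, coefficient = 4
x_4 = 4.0000, f(x_4) = 0.200000, coefficient = 1

I ≈ (0.687500/3) × 3.485407 = 0.798739
Exact value: 0.798508
Error: 0.000231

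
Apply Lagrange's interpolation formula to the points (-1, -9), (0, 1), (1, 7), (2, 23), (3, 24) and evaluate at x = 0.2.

Lagrange interpolation formula:
P(x) = Σ yᵢ × Lᵢ(x)
where Lᵢ(x) = Π_{j≠i} (x - xⱼ)/(xᵢ - xⱼ)

L_0(0.2) = (0.2 - 0)/(-1 - 0) × (0.2 - 1)/(-1 - 1) × (0.2 - 2)/(-1 - 2) × (0.2 - 3)/(-1 - 3) = -0.033600
L_1(0.2) = (0.2 - (-1))/(0 - (-1)) × (0.2 - 1)/(0 - 1) × (0.2 - 2)/(0 - 2) × (0.2 - 3)/(0 - 3) = 0.806400
L_2(0.2) = (0.2 - (-1))/(1 - (-1)) × (0.2 - 0)/(1 - 0) × (0.2 - 2)/(1 - 2) × (0.2 - 3)/(1 - 3) = 0.302400
L_3(0.2) = (0.2 - (-1))/(2 - (-1)) × (0.2 - 0)/(2 - 0) × (0.2 - 1)/(2 - 1) × (0.2 - 3)/(2 - 3) = -0.089600
L_4(0.2) = (0.2 - (-1))/(3 - (-1)) × (0.2 - 0)/(3 - 0) × (0.2 - 1)/(3 - 1) × (0.2 - 2)/(3 - 2) = 0.014400

P(0.2) = (-9)×L_0(0.2) + 1×L_1(0.2) + 7×L_2(0.2) + 23×L_3(0.2) + 24×L_4(0.2)
P(0.2) = 1.510400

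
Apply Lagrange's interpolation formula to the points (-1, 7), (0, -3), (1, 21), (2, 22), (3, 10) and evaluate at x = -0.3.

Lagrange interpolation formula:
P(x) = Σ yᵢ × Lᵢ(x)
where Lᵢ(x) = Π_{j≠i} (x - xⱼ)/(xᵢ - xⱼ)

L_0(-0.3) = (-0.3 - 0)/(-1 - 0) × (-0.3 - 1)/(-1 - 1) × (-0.3 - 2)/(-1 - 2) × (-0.3 - 3)/(-1 - 3) = 0.123337
L_1(-0.3) = (-0.3 - (-1))/(0 - (-1)) × (-0.3 - 1)/(0 - 1) × (-0.3 - 2)/(0 - 2) × (-0.3 - 3)/(0 - 3) = 1.151150
L_2(-0.3) = (-0.3 - (-1))/(1 - (-1)) × (-0.3 - 0)/(1 - 0) × (-0.3 - 2)/(1 - 2) × (-0.3 - 3)/(1 - 3) = -0.398475
L_3(-0.3) = (-0.3 - (-1))/(2 - (-1)) × (-0.3 - 0)/(2 - 0) × (-0.3 - 1)/(2 - 1) × (-0.3 - 3)/(2 - 3) = 0.150150
L_4(-0.3) = (-0.3 - (-1))/(3 - (-1)) × (-0.3 - 0)/(3 - 0) × (-0.3 - 1)/(3 - 1) × (-0.3 - 2)/(3 - 2) = -0.026162

P(-0.3) = 7×L_0(-0.3) + (-3)×L_1(-0.3) + 21×L_2(-0.3) + 22×L_3(-0.3) + 10×L_4(-0.3)
P(-0.3) = -7.916387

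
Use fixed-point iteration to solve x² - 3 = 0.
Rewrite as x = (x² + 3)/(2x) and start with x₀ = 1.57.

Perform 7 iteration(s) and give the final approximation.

Equation: x² - 3 = 0
Fixed-point form: x = (x² + 3)/(2x)
x₀ = 1.57

x_1 = g(1.570000) = 1.740414
x_2 = g(1.740414) = 1.732071
x_3 = g(1.732071) = 1.732051
x_4 = g(1.732051) = 1.732051
x_5 = g(1.732051) = 1.732051
x_6 = g(1.732051) = 1.732051
x_7 = g(1.732051) = 1.732051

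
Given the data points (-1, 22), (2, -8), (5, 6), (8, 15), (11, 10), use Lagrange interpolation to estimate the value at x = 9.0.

Lagrange interpolation formula:
P(x) = Σ yᵢ × Lᵢ(x)
where Lᵢ(x) = Π_{j≠i} (x - xⱼ)/(xᵢ - xⱼ)

L_0(9.0) = (9.0 - 2)/(-1 - 2) × (9.0 - 5)/(-1 - 5) × (9.0 - 8)/(-1 - 8) × (9.0 - 11)/(-1 - 11) = -0.028807
L_1(9.0) = (9.0 - (-1))/(2 - (-1)) × (9.0 - 5)/(2 - 5) × (9.0 - 8)/(2 - 8) × (9.0 - 11)/(2 - 11) = 0.164609
L_2(9.0) = (9.0 - (-1))/(5 - (-1)) × (9.0 - 2)/(5 - 2) × (9.0 - 8)/(5 - 8) × (9.0 - 11)/(5 - 11) = -0.432099
L_3(9.0) = (9.0 - (-1))/(8 - (-1)) × (9.0 - 2)/(8 - 2) × (9.0 - 5)/(8 - 5) × (9.0 - 11)/(8 - 11) = 1.152263
L_4(9.0) = (9.0 - (-1))/(11 - (-1)) × (9.0 - 2)/(11 - 2) × (9.0 - 5)/(11 - 5) × (9.0 - 8)/(11 - 8) = 0.144033

P(9.0) = 22×L_0(9.0) + (-8)×L_1(9.0) + 6×L_2(9.0) + 15×L_3(9.0) + 10×L_4(9.0)
P(9.0) = 14.181070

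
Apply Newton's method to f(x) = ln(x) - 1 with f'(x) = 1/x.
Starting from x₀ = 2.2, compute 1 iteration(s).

f(x) = ln(x) - 1
f'(x) = 1/x
x₀ = 2.2

Newton-Raphson formula: x_{n+1} = x_n - f(x_n)/f'(x_n)

Iteration 1:
  f(2.200000) = -0.211543
  f'(2.200000) = 0.454545
  x_1 = 2.200000 - (-0.211543)/0.454545 = 2.665394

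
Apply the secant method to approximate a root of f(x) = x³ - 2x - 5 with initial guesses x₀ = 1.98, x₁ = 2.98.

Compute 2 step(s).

f(x) = x³ - 2x - 5
x₀ = 1.98, x₁ = 2.98

Secant formula: x_{n+1} = x_n - f(x_n)(x_n - x_{n-1})/(f(x_n) - f(x_{n-1}))

Iteration 1:
  f(1.980000) = -1.197608
  f(2.980000) = 15.503592
  x_2 = 2.980000 - 15.503592×(2.980000 - 1.980000)/(15.503592 - (-1.197608))
       = 2.051708
Iteration 2:
  f(2.980000) = 15.503592
  f(2.051708) = -0.466740
  x_3 = 2.051708 - (-0.466740)×(2.051708 - 2.980000)/(-0.466740 - 15.503592)
       = 2.078838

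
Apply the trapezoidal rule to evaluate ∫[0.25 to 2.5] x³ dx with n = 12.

f(x) = x³
a = 0.25, b = 2.5, n = 12
h = (b - a)/n = 0.187500

Trapezoidal rule: (h/2)[f(x₀) + 2f(x₁) + 2f(x₂) + ... + f(xₙ)]

x_0 = 0.2500, f(x_0) = 0.015625, coefficient = 1
x_1 = 0.4375, f(x_1) = 0.083740, coefficient = 2
x_2 = 0.6250, f(x_2) = 0.244141, coefficient = 2
x_3 = 0.8125, f(x_3) = 0.536377, coefficient = 2
x_4 = 1.0000, f(x_4) = 1.000000, coefficient = 2
x_5 = 1.1875, f(x_5) = 1.674561, coefficient = 2
x_6 = 1.3750, f(x_6) = 2.599609, coefficient = 2
x_7 = 1.5625, f(x_7) = 3.814697, coefficient = 2
x_8 = 1.7500, f(x_8) = 5.359375, coefficient = 2
x_9 = 1.9375, f(x_9) = 7.273193, coefficient = 2
x_10 = 2.1250, f(x_10) = 9.595703, coefficient = 2
x_11 = 2.3125, f(x_11) = 12.366455, coefficient = 2
x_12 = 2.5000, f(x_12) = 15.625000, coefficient = 1

I ≈ (0.187500/2) × 104.736328 = 9.819031
Exact value: 9.764648
Error: 0.054382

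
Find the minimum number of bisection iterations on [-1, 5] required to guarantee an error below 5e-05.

We need (b-a)/2^n ≤ 5e-05
(5 - (-1))/2^n ≤ 5e-05
6/2^n ≤ 5e-05
2^n ≥ 120000
n ≥ log₂(120000) = 16.87
n ≥ 17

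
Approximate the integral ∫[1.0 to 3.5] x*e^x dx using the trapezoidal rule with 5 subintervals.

f(x) = x*e^x
a = 1.0, b = 3.5, n = 5
h = (b - a)/n = 0.500000

Trapezoidal rule: (h/2)[f(x₀) + 2f(x₁) + 2f(x₂) + ... + f(xₙ)]

x_0 = 1.0000, f(x_0) = 2.718282, coefficient = 1
x_1 = 1.5000, f(x_1) = 6.722534, coefficient = 2
x_2 = 2.0000, f(x_2) = 14.778112, coefficient = 2
x_3 = 2.5000, f(x_3) = 30.456235, coefficient = 2
x_4 = 3.0000, f(x_4) = 60.256611, coefficient = 2
x_5 = 3.5000, f(x_5) = 115.904082, coefficient = 1

I ≈ (0.500000/2) × 343.049347 = 85.762337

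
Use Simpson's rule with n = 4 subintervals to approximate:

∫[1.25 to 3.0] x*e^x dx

f(x) = x*e^x
a = 1.25, b = 3.0, n = 4
h = (b - a)/n = 0.437500

Simpson's rule: (h/3)[f(x₀) + 4f(x₁) + 2f(x₂) + ... + f(xₙ)]

x_0 = 1.2500, f(x_0) = 4.362929, coefficient = 1
x_1 = 1.6875, f(x_1) = 9.122539, coefficient = 4
x_2 = 2.1250, f(x_2) = 17.792407, coefficient = 2
x_3 = 2.5625, f(x_3) = 33.231006, coefficient = 4
x_4 = 3.0000, f(x_4) = 60.256611, coefficient = 1

I ≈ (0.437500/3) × 269.618532 = 39.319369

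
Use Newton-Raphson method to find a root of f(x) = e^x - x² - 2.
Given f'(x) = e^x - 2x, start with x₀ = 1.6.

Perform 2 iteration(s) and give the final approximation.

f(x) = e^x - x² - 2
f'(x) = e^x - 2x
x₀ = 1.6

Newton-Raphson formula: x_{n+1} = x_n - f(x_n)/f'(x_n)

Iteration 1:
  f(1.600000) = 0.393032
  f'(1.600000) = 1.753032
  x_1 = 1.600000 - 0.393032/1.753032 = 1.375799
Iteration 2:
  f(1.375799) = 0.065415
  f'(1.375799) = 1.206639
  x_2 = 1.375799 - 0.065415/1.206639 = 1.321586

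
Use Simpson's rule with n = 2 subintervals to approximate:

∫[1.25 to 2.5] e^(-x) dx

f(x) = e^(-x)
a = 1.25, b = 2.5, n = 2
h = (b - a)/n = 0.625000

Simpson's rule: (h/3)[f(x₀) + 4f(x₁) + 2f(x₂) + ... + f(xₙ)]

x_0 = 1.2500, f(x_0) = 0.286505, coefficient = 1
x_1 = 1.8750, f(x_1) = 0.153355, coefficient = 4
x_2 = 2.5000, f(x_2) = 0.082085, coefficient = 1

I ≈ (0.625000/3) × 0.982010 = 0.204585
Exact value: 0.204420
Error: 0.000166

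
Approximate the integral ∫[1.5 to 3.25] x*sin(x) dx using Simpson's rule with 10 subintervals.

f(x) = x*sin(x)
a = 1.5, b = 3.25, n = 10
h = (b - a)/n = 0.175000

Simpson's rule: (h/3)[f(x₀) + 4f(x₁) + 2f(x₂) + ... + f(xₙ)]

x_0 = 1.5000, f(x_0) = 1.496242, coefficient = 1
x_1 = 1.6750, f(x_1) = 1.665914, coefficient = 4
x_2 = 1.8500, f(x_2) = 1.778359, coefficient = 2
x_3 = 2.0250, f(x_3) = 1.819687, coefficient = 4
x_4 = 2.2000, f(x_4) = 1.778692, coefficient = 2
x_5 = 2.3750, f(x_5) = 1.647502, coefficient = 4
x_6 = 2.5500, f(x_6) = 1.422093, coefficient = 2
x_7 = 2.7250, f(x_7) = 1.102663, coefficient = 4
x_8 = 2.9000, f(x_8) = 0.693823, coefficient = 2
x_9 = 3.0750, f(x_9) = 0.204621, coefficient = 4
x_10 = 3.2500, f(x_10) = -0.351634, coefficient = 1

I ≈ (0.175000/3) × 38.252091 = 2.231372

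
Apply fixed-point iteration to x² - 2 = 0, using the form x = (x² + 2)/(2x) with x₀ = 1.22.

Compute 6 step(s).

Equation: x² - 2 = 0
Fixed-point form: x = (x² + 2)/(2x)
x₀ = 1.22

x_1 = g(1.220000) = 1.429672
x_2 = g(1.429672) = 1.414297
x_3 = g(1.414297) = 1.414214
x_4 = g(1.414214) = 1.414214
x_5 = g(1.414214) = 1.414214
x_6 = g(1.414214) = 1.414214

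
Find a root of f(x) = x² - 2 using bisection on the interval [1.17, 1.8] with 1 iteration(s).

f(x) = x² - 2
Initial interval: [1.17, 1.8]

Iteration 1:
  c_1 = (1.170000 + 1.800000)/2 = 1.485000
  f(c_1) = f(1.485000) = 0.205225
  f(a) × f(c) < 0, new interval: [1.170000, 1.485000]

After 1 iteration(s), the approximation is c_1 = 1.485000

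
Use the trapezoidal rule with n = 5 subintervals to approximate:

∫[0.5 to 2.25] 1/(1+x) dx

f(x) = 1/(1+x)
a = 0.5, b = 2.25, n = 5
h = (b - a)/n = 0.350000

Trapezoidal rule: (h/2)[f(x₀) + 2f(x₁) + 2f(x₂) + ... + f(xₙ)]

x_0 = 0.5000, f(x_0) = 0.666667, coefficient = 1
x_1 = 0.8500, f(x_1) = 0.540541, coefficient = 2
x_2 = 1.2000, f(x_2) = 0.454545, coefficient = 2
x_3 = 1.5500, f(x_3) = 0.392157, coefficient = 2
x_4 = 1.9000, f(x_4) = 0.344828, coefficient = 2
x_5 = 2.2500, f(x_5) = 0.307692, coefficient = 1

I ≈ (0.350000/2) × 4.438500 = 0.776737
Exact value: 0.773190
Error: 0.003548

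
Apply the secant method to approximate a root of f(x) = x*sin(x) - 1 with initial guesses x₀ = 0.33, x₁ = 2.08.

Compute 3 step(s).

f(x) = x*sin(x) - 1
x₀ = 0.33, x₁ = 2.08

Secant formula: x_{n+1} = x_n - f(x_n)(x_n - x_{n-1})/(f(x_n) - f(x_{n-1}))

Iteration 1:
  f(0.330000) = -0.893066
  f(2.080000) = 0.816117
  x_2 = 2.080000 - 0.816117×(2.080000 - 0.330000)/(0.816117 - (-0.893066))
       = 1.244393
Iteration 2:
  f(2.080000) = 0.816117
  f(1.244393) = 0.178692
  x_3 = 1.244393 - 0.178692×(1.244393 - 2.080000)/(0.178692 - 0.816117)
       = 1.010145
Iteration 3:
  f(1.244393) = 0.178692
  f(1.010145) = -0.144500
  x_4 = 1.010145 - (-0.144500)×(1.010145 - 1.244393)/(-0.144500 - 0.178692)
       = 1.114878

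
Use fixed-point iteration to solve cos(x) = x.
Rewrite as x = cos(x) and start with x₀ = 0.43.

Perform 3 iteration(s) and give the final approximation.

Equation: cos(x) = x
Fixed-point form: x = cos(x)
x₀ = 0.43

x_1 = g(0.430000) = 0.908966
x_2 = g(0.908966) = 0.614562
x_3 = g(0.614562) = 0.817026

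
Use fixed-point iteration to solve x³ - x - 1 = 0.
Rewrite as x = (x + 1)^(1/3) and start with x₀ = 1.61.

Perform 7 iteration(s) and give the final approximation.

Equation: x³ - x - 1 = 0
Fixed-point form: x = (x + 1)^(1/3)
x₀ = 1.61

x_1 = g(1.610000) = 1.376830
x_2 = g(1.376830) = 1.334543
x_3 = g(1.334543) = 1.326582
x_4 = g(1.326582) = 1.325072
x_5 = g(1.325072) = 1.324785
x_6 = g(1.324785) = 1.324731
x_7 = g(1.324731) = 1.324720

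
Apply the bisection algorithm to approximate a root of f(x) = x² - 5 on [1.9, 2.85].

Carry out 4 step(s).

f(x) = x² - 5
Initial interval: [1.9, 2.85]

Iteration 1:
  c_1 = (1.900000 + 2.850000)/2 = 2.375000
  f(c_1) = f(2.375000) = 0.640625
  f(a) × f(c) < 0, new interval: [1.900000, 2.375000]
Iteration 2:
  c_2 = (1.900000 + 2.375000)/2 = 2.137500
  f(c_2) = f(2.137500) = -0.431094
  f(a) × f(c) ≥ 0, new interval: [2.137500, 2.375000]
Iteration 3:
  c_3 = (2.137500 + 2.375000)/2 = 2.256250
  f(c_3) = f(2.256250) = 0.090664
  f(a) × f(c) < 0, new interval: [2.137500, 2.256250]
Iteration 4:
  c_4 = (2.137500 + 2.256250)/2 = 2.196875
  f(c_4) = f(2.196875) = -0.173740
  f(a) × f(c) ≥ 0, new interval: [2.196875, 2.256250]

After 4 iteration(s), the approximation is c_4 = 2.196875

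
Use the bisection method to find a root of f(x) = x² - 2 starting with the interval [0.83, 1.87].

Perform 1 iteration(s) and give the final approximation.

f(x) = x² - 2
Initial interval: [0.83, 1.87]

Iteration 1:
  c_1 = (0.830000 + 1.870000)/2 = 1.350000
  f(c_1) = f(1.350000) = -0.177500
  f(a) × f(c) ≥ 0, new interval: [1.350000, 1.870000]

After 1 iteration(s), the approximation is c_1 = 1.350000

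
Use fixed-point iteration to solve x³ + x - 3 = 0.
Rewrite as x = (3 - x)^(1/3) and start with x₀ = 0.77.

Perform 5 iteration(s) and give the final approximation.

Equation: x³ + x - 3 = 0
Fixed-point form: x = (3 - x)^(1/3)
x₀ = 0.77

x_1 = g(0.770000) = 1.306477
x_2 = g(1.306477) = 1.191966
x_3 = g(1.191966) = 1.218248
x_4 = g(1.218248) = 1.212316
x_5 = g(1.212316) = 1.213660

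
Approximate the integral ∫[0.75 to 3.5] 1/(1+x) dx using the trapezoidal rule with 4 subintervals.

f(x) = 1/(1+x)
a = 0.75, b = 3.5, n = 4
h = (b - a)/n = 0.687500

Trapezoidal rule: (h/2)[f(x₀) + 2f(x₁) + 2f(x₂) + ... + f(xₙ)]

x_0 = 0.7500, f(x_0) = 0.571429, coefficient = 1
x_1 = 1.4375, f(x_1) = 0.410256, coefficient = 2
x_2 = 2.1250, f(x_2) = 0.320000, coefficient = 2
x_3 = 2.8125, f(x_3) = 0.262295, coefficient = 2
x_4 = 3.5000, f(x_4) = 0.222222, coefficient = 1

I ≈ (0.687500/2) × 2.778754 = 0.955197
Exact value: 0.944462
Error: 0.010735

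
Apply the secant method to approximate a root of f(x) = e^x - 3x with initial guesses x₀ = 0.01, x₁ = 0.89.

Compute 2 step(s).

f(x) = e^x - 3x
x₀ = 0.01, x₁ = 0.89

Secant formula: x_{n+1} = x_n - f(x_n)(x_n - x_{n-1})/(f(x_n) - f(x_{n-1}))

Iteration 1:
  f(0.010000) = 0.980050
  f(0.890000) = -0.234870
  x_2 = 0.890000 - (-0.234870)×(0.890000 - 0.010000)/(-0.234870 - 0.980050)
       = 0.719877
Iteration 2:
  f(0.890000) = -0.234870
  f(0.719877) = -0.105450
  x_3 = 0.719877 - (-0.105450)×(0.719877 - 0.890000)/(-0.105450 - (-0.234870))
       = 0.581262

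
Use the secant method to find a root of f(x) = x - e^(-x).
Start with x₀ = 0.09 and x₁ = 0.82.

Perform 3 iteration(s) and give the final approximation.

f(x) = x - e^(-x)
x₀ = 0.09, x₁ = 0.82

Secant formula: x_{n+1} = x_n - f(x_n)(x_n - x_{n-1})/(f(x_n) - f(x_{n-1}))

Iteration 1:
  f(0.090000) = -0.823931
  f(0.820000) = 0.379568
  x_2 = 0.820000 - 0.379568×(0.820000 - 0.090000)/(0.379568 - (-0.823931))
       = 0.589767
Iteration 2:
  f(0.820000) = 0.379568
  f(0.589767) = 0.035311
  x_3 = 0.589767 - 0.035311×(0.589767 - 0.820000)/(0.035311 - 0.379568)
       = 0.566152
Iteration 3:
  f(0.589767) = 0.035311
  f(0.566152) = -0.001554
  x_4 = 0.566152 - (-0.001554)×(0.566152 - 0.589767)/(-0.001554 - 0.035311)
       = 0.567147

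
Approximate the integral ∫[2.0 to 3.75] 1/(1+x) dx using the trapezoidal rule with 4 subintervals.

f(x) = 1/(1+x)
a = 2.0, b = 3.75, n = 4
h = (b - a)/n = 0.437500

Trapezoidal rule: (h/2)[f(x₀) + 2f(x₁) + 2f(x₂) + ... + f(xₙ)]

x_0 = 2.0000, f(x_0) = 0.333333, coefficient = 1
x_1 = 2.4375, f(x_1) = 0.290909, coefficient = 2
x_2 = 2.8750, f(x_2) = 0.258065, coefficient = 2
x_3 = 3.3125, f(x_3) = 0.231884, coefficient = 2
x_4 = 3.7500, f(x_4) = 0.210526, coefficient = 1

I ≈ (0.437500/2) × 2.105575 = 0.460595
Exact value: 0.459532
Error: 0.001062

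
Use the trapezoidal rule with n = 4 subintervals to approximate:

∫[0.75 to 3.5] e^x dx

f(x) = e^x
a = 0.75, b = 3.5, n = 4
h = (b - a)/n = 0.687500

Trapezoidal rule: (h/2)[f(x₀) + 2f(x₁) + 2f(x₂) + ... + f(xₙ)]

x_0 = 0.7500, f(x_0) = 2.117000, coefficient = 1
x_1 = 1.4375, f(x_1) = 4.210157, coefficient = 2
x_2 = 2.1250, f(x_2) = 8.372897, coefficient = 2
x_3 = 2.8125, f(x_3) = 16.651495, coefficient = 2
x_4 = 3.5000, f(x_4) = 33.115452, coefficient = 1

I ≈ (0.687500/2) × 93.701551 = 32.209908
Exact value: 30.998452
Error: 1.211456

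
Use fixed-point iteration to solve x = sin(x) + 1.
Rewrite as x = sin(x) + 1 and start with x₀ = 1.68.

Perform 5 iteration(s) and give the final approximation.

Equation: x = sin(x) + 1
Fixed-point form: x = sin(x) + 1
x₀ = 1.68

x_1 = g(1.680000) = 1.994043
x_2 = g(1.994043) = 1.911760
x_3 = g(1.911760) = 1.942433
x_4 = g(1.942433) = 1.931734
x_5 = g(1.931734) = 1.935566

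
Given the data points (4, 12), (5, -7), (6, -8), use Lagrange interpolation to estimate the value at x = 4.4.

Lagrange interpolation formula:
P(x) = Σ yᵢ × Lᵢ(x)
where Lᵢ(x) = Π_{j≠i} (x - xⱼ)/(xᵢ - xⱼ)

L_0(4.4) = (4.4 - 5)/(4 - 5) × (4.4 - 6)/(4 - 6) = 0.480000
L_1(4.4) = (4.4 - 4)/(5 - 4) × (4.4 - 6)/(5 - 6) = 0.640000
L_2(4.4) = (4.4 - 4)/(6 - 4) × (4.4 - 5)/(6 - 5) = -0.120000

P(4.4) = 12×L_0(4.4) + (-7)×L_1(4.4) + (-8)×L_2(4.4)
P(4.4) = 2.240000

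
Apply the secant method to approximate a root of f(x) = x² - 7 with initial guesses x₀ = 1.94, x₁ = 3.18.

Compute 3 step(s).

f(x) = x² - 7
x₀ = 1.94, x₁ = 3.18

Secant formula: x_{n+1} = x_n - f(x_n)(x_n - x_{n-1})/(f(x_n) - f(x_{n-1}))

Iteration 1:
  f(1.940000) = -3.236400
  f(3.180000) = 3.112400
  x_2 = 3.180000 - 3.112400×(3.180000 - 1.940000)/(3.112400 - (-3.236400))
       = 2.572109
Iteration 2:
  f(3.180000) = 3.112400
  f(2.572109) = -0.384253
  x_3 = 2.572109 - (-0.384253)×(2.572109 - 3.180000)/(-0.384253 - 3.112400)
       = 2.638912
Iteration 3:
  f(2.572109) = -0.384253
  f(2.638912) = -0.036146
  x_4 = 2.638912 - (-0.036146)×(2.638912 - 2.572109)/(-0.036146 - (-0.384253))
       = 2.645848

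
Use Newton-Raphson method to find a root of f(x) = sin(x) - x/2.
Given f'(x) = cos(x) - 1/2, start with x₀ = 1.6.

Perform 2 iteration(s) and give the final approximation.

f(x) = sin(x) - x/2
f'(x) = cos(x) - 1/2
x₀ = 1.6

Newton-Raphson formula: x_{n+1} = x_n - f(x_n)/f'(x_n)

Iteration 1:
  f(1.600000) = 0.199574
  f'(1.600000) = -0.529200
  x_1 = 1.600000 - 0.199574/(-0.529200) = 1.977124
Iteration 2:
  f(1.977124) = -0.069983
  f'(1.977124) = -0.895238
  x_2 = 1.977124 - (-0.069983)/(-0.895238) = 1.898951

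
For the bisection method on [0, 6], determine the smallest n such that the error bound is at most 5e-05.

We need (b-a)/2^n ≤ 5e-05
(6 - 0)/2^n ≤ 5e-05
6/2^n ≤ 5e-05
2^n ≥ 120000
n ≥ log₂(120000) = 16.87
n ≥ 17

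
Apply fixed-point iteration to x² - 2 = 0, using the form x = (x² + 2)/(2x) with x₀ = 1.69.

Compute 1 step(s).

Equation: x² - 2 = 0
Fixed-point form: x = (x² + 2)/(2x)
x₀ = 1.69

x_1 = g(1.690000) = 1.436716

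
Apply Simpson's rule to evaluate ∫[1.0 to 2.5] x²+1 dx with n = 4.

f(x) = x²+1
a = 1.0, b = 2.5, n = 4
h = (b - a)/n = 0.375000

Simpson's rule: (h/3)[f(x₀) + 4f(x₁) + 2f(x₂) + ... + f(xₙ)]

x_0 = 1.0000, f(x_0) = 2.000000, coefficient = 1
x_1 = 1.3750, f(x_1) = 2.890625, coefficient = 4
x_2 = 1.7500, f(x_2) = 4.062500, coefficient = 2
x_3 = 2.1250, f(x_3) = 5.515625, coefficient = 4
x_4 = 2.5000, f(x_4) = 7.250000, coefficient = 1

I ≈ (0.375000/3) × 51.000000 = 6.375000
Exact value: 6.375000
Error: 0.000000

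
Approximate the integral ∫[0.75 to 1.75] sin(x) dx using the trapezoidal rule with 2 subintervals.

f(x) = sin(x)
a = 0.75, b = 1.75, n = 2
h = (b - a)/n = 0.500000

Trapezoidal rule: (h/2)[f(x₀) + 2f(x₁) + 2f(x₂) + ... + f(xₙ)]

x_0 = 0.7500, f(x_0) = 0.681639, coefficient = 1
x_1 = 1.2500, f(x_1) = 0.948985, coefficient = 2
x_2 = 1.7500, f(x_2) = 0.983986, coefficient = 1

I ≈ (0.500000/2) × 3.563594 = 0.890898
Exact value: 0.909935
Error: 0.019036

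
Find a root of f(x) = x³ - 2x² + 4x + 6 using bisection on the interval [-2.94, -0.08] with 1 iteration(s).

f(x) = x³ - 2x² + 4x + 6
Initial interval: [-2.94, -0.08]

Iteration 1:
  c_1 = (-2.940000 + (-0.080000))/2 = -1.510000
  f(c_1) = f(-1.510000) = -8.043151
  f(a) × f(c) ≥ 0, new interval: [-1.510000, -0.080000]

After 1 iteration(s), the approximation is c_1 = -1.510000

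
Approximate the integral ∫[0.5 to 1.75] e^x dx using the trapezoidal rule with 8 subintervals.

f(x) = e^x
a = 0.5, b = 1.75, n = 8
h = (b - a)/n = 0.156250

Trapezoidal rule: (h/2)[f(x₀) + 2f(x₁) + 2f(x₂) + ... + f(xₙ)]

x_0 = 0.5000, f(x_0) = 1.648721, coefficient = 1
x_1 = 0.6562, f(x_1) = 1.927550, coefficient = 2
x_2 = 0.8125, f(x_2) = 2.253535, coefficient = 2
x_3 = 0.9688, f(x_3) = 2.634649, coefficient = 2
x_4 = 1.1250, f(x_4) = 3.080217, coefficient = 2
x_5 = 1.2812, f(x_5) = 3.601138, coefficient = 2
x_6 = 1.4375, f(x_6) = 4.210157, coefficient = 2
x_7 = 1.5938, f(x_7) = 4.922173, coefficient = 2
x_8 = 1.7500, f(x_8) = 5.754603, coefficient = 1

I ≈ (0.156250/2) × 52.662163 = 4.114231
Exact value: 4.105881
Error: 0.008350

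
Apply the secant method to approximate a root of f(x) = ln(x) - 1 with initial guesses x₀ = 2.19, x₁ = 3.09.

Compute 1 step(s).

f(x) = ln(x) - 1
x₀ = 2.19, x₁ = 3.09

Secant formula: x_{n+1} = x_n - f(x_n)(x_n - x_{n-1})/(f(x_n) - f(x_{n-1}))

Iteration 1:
  f(2.190000) = -0.216098
  f(3.090000) = 0.128171
  x_2 = 3.090000 - 0.128171×(3.090000 - 2.190000)/(0.128171 - (-0.216098))
       = 2.754931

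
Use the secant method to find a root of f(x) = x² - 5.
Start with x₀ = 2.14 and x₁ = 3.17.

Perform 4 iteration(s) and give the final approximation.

f(x) = x² - 5
x₀ = 2.14, x₁ = 3.17

Secant formula: x_{n+1} = x_n - f(x_n)(x_n - x_{n-1})/(f(x_n) - f(x_{n-1}))

Iteration 1:
  f(2.140000) = -0.420400
  f(3.170000) = 5.048900
  x_2 = 3.170000 - 5.048900×(3.170000 - 2.140000)/(5.048900 - (-0.420400))
       = 2.219171
Iteration 2:
  f(3.170000) = 5.048900
  f(2.219171) = -0.075278
  x_3 = 2.219171 - (-0.075278)×(2.219171 - 3.170000)/(-0.075278 - 5.048900)
       = 2.233140
Iteration 3:
  f(2.219171) = -0.075278
  f(2.233140) = -0.013086
  x_4 = 2.233140 - (-0.013086)×(2.233140 - 2.219171)/(-0.013086 - (-0.075278))
       = 2.236079
Iteration 4:
  f(2.233140) = -0.013086
  f(2.236079) = 0.000050
  x_5 = 2.236079 - 0.000050×(2.236079 - 2.233140)/(0.000050 - (-0.013086))
       = 2.236068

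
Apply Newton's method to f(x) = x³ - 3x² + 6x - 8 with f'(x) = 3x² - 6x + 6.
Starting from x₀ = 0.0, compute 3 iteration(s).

f(x) = x³ - 3x² + 6x - 8
f'(x) = 3x² - 6x + 6
x₀ = 0.0

Newton-Raphson formula: x_{n+1} = x_n - f(x_n)/f'(x_n)

Iteration 1:
  f(0.000000) = -8.000000
  f'(0.000000) = 6.000000
  x_1 = 0.000000 - (-8.000000)/6.000000 = 1.333333
Iteration 2:
  f(1.333333) = -2.962963
  f'(1.333333) = 3.333333
  x_2 = 1.333333 - (-2.962963)/3.333333 = 2.222222
Iteration 3:
  f(2.222222) = 1.492455
  f'(2.222222) = 7.481481
  x_3 = 2.222222 - 1.492455/7.481481 = 2.022736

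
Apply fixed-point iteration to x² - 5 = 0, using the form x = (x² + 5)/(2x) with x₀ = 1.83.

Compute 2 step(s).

Equation: x² - 5 = 0
Fixed-point form: x = (x² + 5)/(2x)
x₀ = 1.83

x_1 = g(1.830000) = 2.281120
x_2 = g(2.281120) = 2.236513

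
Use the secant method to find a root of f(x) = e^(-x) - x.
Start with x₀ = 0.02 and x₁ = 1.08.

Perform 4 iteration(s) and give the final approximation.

f(x) = e^(-x) - x
x₀ = 0.02, x₁ = 1.08

Secant formula: x_{n+1} = x_n - f(x_n)(x_n - x_{n-1})/(f(x_n) - f(x_{n-1}))

Iteration 1:
  f(0.020000) = 0.960199
  f(1.080000) = -0.740404
  x_2 = 1.080000 - (-0.740404)×(1.080000 - 0.020000)/(-0.740404 - 0.960199)
       = 0.618500
Iteration 2:
  f(1.080000) = -0.740404
  f(0.618500) = -0.079748
  x_3 = 0.618500 - (-0.079748)×(0.618500 - 1.080000)/(-0.079748 - (-0.740404))
       = 0.562792
Iteration 3:
  f(0.618500) = -0.079748
  f(0.562792) = 0.006824
  x_4 = 0.562792 - 0.006824×(0.562792 - 0.618500)/(0.006824 - (-0.079748))
       = 0.567183
Iteration 4:
  f(0.562792) = 0.006824
  f(0.567183) = -0.000063
  x_5 = 0.567183 - (-0.000063)×(0.567183 - 0.562792)/(-0.000063 - 0.006824)
       = 0.567143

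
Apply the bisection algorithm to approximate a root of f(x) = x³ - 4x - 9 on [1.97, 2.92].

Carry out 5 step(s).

f(x) = x³ - 4x - 9
Initial interval: [1.97, 2.92]

Iteration 1:
  c_1 = (1.970000 + 2.920000)/2 = 2.445000
  f(c_1) = f(2.445000) = -4.163729
  f(a) × f(c) ≥ 0, new interval: [2.445000, 2.920000]
Iteration 2:
  c_2 = (2.445000 + 2.920000)/2 = 2.682500
  f(c_2) = f(2.682500) = -0.427250
  f(a) × f(c) ≥ 0, new interval: [2.682500, 2.920000]
Iteration 3:
  c_3 = (2.682500 + 2.920000)/2 = 2.801250
  f(c_3) = f(2.801250) = 1.776413
  f(a) × f(c) < 0, new interval: [2.682500, 2.801250]
Iteration 4:
  c_4 = (2.682500 + 2.801250)/2 = 2.741875
  f(c_4) = f(2.741875) = 0.645583
  f(a) × f(c) < 0, new interval: [2.682500, 2.741875]
Iteration 5:
  c_5 = (2.682500 + 2.741875)/2 = 2.712188
  f(c_5) = f(2.712188) = 0.101996
  f(a) × f(c) < 0, new interval: [2.682500, 2.712188]

After 5 iteration(s), the approximation is c_5 = 2.712188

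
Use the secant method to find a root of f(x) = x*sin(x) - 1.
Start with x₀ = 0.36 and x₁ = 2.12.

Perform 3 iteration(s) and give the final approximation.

f(x) = x*sin(x) - 1
x₀ = 0.36, x₁ = 2.12

Secant formula: x_{n+1} = x_n - f(x_n)(x_n - x_{n-1})/(f(x_n) - f(x_{n-1}))

Iteration 1:
  f(0.360000) = -0.873181
  f(2.120000) = 0.808234
  x_2 = 2.120000 - 0.808234×(2.120000 - 0.360000)/(0.808234 - (-0.873181))
       = 1.273991
Iteration 2:
  f(2.120000) = 0.808234
  f(1.273991) = 0.218287
  x_3 = 1.273991 - 0.218287×(1.273991 - 2.120000)/(0.218287 - 0.808234)
       = 0.960958
Iteration 3:
  f(1.273991) = 0.218287
  f(0.960958) = -0.212263
  x_4 = 0.960958 - (-0.212263)×(0.960958 - 1.273991)/(-0.212263 - 0.218287)
       = 1.115285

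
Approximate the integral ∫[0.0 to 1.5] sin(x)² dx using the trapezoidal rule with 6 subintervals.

f(x) = sin(x)²
a = 0.0, b = 1.5, n = 6
h = (b - a)/n = 0.250000

Trapezoidal rule: (h/2)[f(x₀) + 2f(x₁) + 2f(x₂) + ... + f(xₙ)]

x_0 = 0.0000, f(x_0) = 0.000000, coefficient = 1
x_1 = 0.2500, f(x_1) = 0.061209, coefficient = 2
x_2 = 0.5000, f(x_2) = 0.229849, coefficient = 2
x_3 = 0.7500, f(x_3) = 0.464631, coefficient = 2
x_4 = 1.0000, f(x_4) = 0.708073, coefficient = 2
x_5 = 1.2500, f(x_5) = 0.900572, coefficient = 2
x_6 = 1.5000, f(x_6) = 0.994996, coefficient = 1

I ≈ (0.250000/2) × 5.723665 = 0.715458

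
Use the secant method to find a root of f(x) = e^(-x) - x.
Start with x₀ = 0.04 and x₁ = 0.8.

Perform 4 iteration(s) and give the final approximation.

f(x) = e^(-x) - x
x₀ = 0.04, x₁ = 0.8

Secant formula: x_{n+1} = x_n - f(x_n)(x_n - x_{n-1})/(f(x_n) - f(x_{n-1}))

Iteration 1:
  f(0.040000) = 0.920789
  f(0.800000) = -0.350671
  x_2 = 0.800000 - (-0.350671)×(0.800000 - 0.040000)/(-0.350671 - 0.920789)
       = 0.590391
Iteration 2:
  f(0.800000) = -0.350671
  f(0.590391) = -0.036280
  x_3 = 0.590391 - (-0.036280)×(0.590391 - 0.800000)/(-0.036280 - (-0.350671))
       = 0.566202
Iteration 3:
  f(0.590391) = -0.036280
  f(0.566202) = 0.001475
  x_4 = 0.566202 - 0.001475×(0.566202 - 0.590391)/(0.001475 - (-0.036280))
       = 0.567147
Iteration 4:
  f(0.566202) = 0.001475
  f(0.567147) = -0.000006
  x_5 = 0.567147 - (-0.000006)×(0.567147 - 0.566202)/(-0.000006 - 0.001475)
       = 0.567143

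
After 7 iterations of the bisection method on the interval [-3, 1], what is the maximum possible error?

Bisection error bound: |error| ≤ (b-a)/2^n
|error| ≤ (1 - (-3))/2^7 = 4/2^7
|error| ≤ 0.0312500000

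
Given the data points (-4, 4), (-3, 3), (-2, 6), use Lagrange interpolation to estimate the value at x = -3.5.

Lagrange interpolation formula:
P(x) = Σ yᵢ × Lᵢ(x)
where Lᵢ(x) = Π_{j≠i} (x - xⱼ)/(xᵢ - xⱼ)

L_0(-3.5) = (-3.5 - (-3))/(-4 - (-3)) × (-3.5 - (-2))/(-4 - (-2)) = 0.375000
L_1(-3.5) = (-3.5 - (-4))/(-3 - (-4)) × (-3.5 - (-2))/(-3 - (-2)) = 0.750000
L_2(-3.5) = (-3.5 - (-4))/(-2 - (-4)) × (-3.5 - (-3))/(-2 - (-3)) = -0.125000

P(-3.5) = 4×L_0(-3.5) + 3×L_1(-3.5) + 6×L_2(-3.5)
P(-3.5) = 3.000000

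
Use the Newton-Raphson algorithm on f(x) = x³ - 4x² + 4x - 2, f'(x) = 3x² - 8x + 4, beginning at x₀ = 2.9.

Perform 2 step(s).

f(x) = x³ - 4x² + 4x - 2
f'(x) = 3x² - 8x + 4
x₀ = 2.9

Newton-Raphson formula: x_{n+1} = x_n - f(x_n)/f'(x_n)

Iteration 1:
  f(2.900000) = 0.349000
  f'(2.900000) = 6.030000
  x_1 = 2.900000 - 0.349000/6.030000 = 2.842123
Iteration 2:
  f(2.842123) = 0.015550
  f'(2.842123) = 5.496003
  x_2 = 2.842123 - 0.015550/5.496003 = 2.839293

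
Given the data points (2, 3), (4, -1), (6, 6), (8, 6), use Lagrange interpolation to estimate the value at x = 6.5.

Lagrange interpolation formula:
P(x) = Σ yᵢ × Lᵢ(x)
where Lᵢ(x) = Π_{j≠i} (x - xⱼ)/(xᵢ - xⱼ)

L_0(6.5) = (6.5 - 4)/(2 - 4) × (6.5 - 6)/(2 - 6) × (6.5 - 8)/(2 - 8) = 0.039062
L_1(6.5) = (6.5 - 2)/(4 - 2) × (6.5 - 6)/(4 - 6) × (6.5 - 8)/(4 - 8) = -0.210938
L_2(6.5) = (6.5 - 2)/(6 - 2) × (6.5 - 4)/(6 - 4) × (6.5 - 8)/(6 - 8) = 1.054688
L_3(6.5) = (6.5 - 2)/(8 - 2) × (6.5 - 4)/(8 - 4) × (6.5 - 6)/(8 - 6) = 0.117188

P(6.5) = 3×L_0(6.5) + (-1)×L_1(6.5) + 6×L_2(6.5) + 6×L_3(6.5)
P(6.5) = 7.359375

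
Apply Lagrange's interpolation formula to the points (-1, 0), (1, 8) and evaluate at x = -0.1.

Lagrange interpolation formula:
P(x) = Σ yᵢ × Lᵢ(x)
where Lᵢ(x) = Π_{j≠i} (x - xⱼ)/(xᵢ - xⱼ)

L_0(-0.1) = (-0.1 - 1)/(-1 - 1) = 0.550000
L_1(-0.1) = (-0.1 - (-1))/(1 - (-1)) = 0.450000

P(-0.1) = 0×L_0(-0.1) + 8×L_1(-0.1)
P(-0.1) = 3.600000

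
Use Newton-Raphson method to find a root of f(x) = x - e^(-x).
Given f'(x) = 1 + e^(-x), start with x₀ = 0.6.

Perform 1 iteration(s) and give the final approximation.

f(x) = x - e^(-x)
f'(x) = 1 + e^(-x)
x₀ = 0.6

Newton-Raphson formula: x_{n+1} = x_n - f(x_n)/f'(x_n)

Iteration 1:
  f(0.600000) = 0.051188
  f'(0.600000) = 1.548812
  x_1 = 0.600000 - 0.051188/1.548812 = 0.566950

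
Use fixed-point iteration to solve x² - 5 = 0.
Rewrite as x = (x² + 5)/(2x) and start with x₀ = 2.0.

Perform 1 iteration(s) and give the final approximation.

Equation: x² - 5 = 0
Fixed-point form: x = (x² + 5)/(2x)
x₀ = 2.0

x_1 = g(2.000000) = 2.250000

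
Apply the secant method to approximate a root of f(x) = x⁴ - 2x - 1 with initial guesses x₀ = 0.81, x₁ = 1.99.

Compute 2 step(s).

f(x) = x⁴ - 2x - 1
x₀ = 0.81, x₁ = 1.99

Secant formula: x_{n+1} = x_n - f(x_n)(x_n - x_{n-1})/(f(x_n) - f(x_{n-1}))

Iteration 1:
  f(0.810000) = -2.189533
  f(1.990000) = 10.702392
  x_2 = 1.990000 - 10.702392×(1.990000 - 0.810000)/(10.702392 - (-2.189533))
       = 1.010408
Iteration 2:
  f(1.990000) = 10.702392
  f(1.010408) = -1.978529
  x_3 = 1.010408 - (-1.978529)×(1.010408 - 1.990000)/(-1.978529 - 10.702392)
       = 1.163248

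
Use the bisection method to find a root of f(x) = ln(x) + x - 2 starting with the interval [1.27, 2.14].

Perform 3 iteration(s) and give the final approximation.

f(x) = ln(x) + x - 2
Initial interval: [1.27, 2.14]

Iteration 1:
  c_1 = (1.270000 + 2.140000)/2 = 1.705000
  f(c_1) = f(1.705000) = 0.238565
  f(a) × f(c) < 0, new interval: [1.270000, 1.705000]
Iteration 2:
  c_2 = (1.270000 + 1.705000)/2 = 1.487500
  f(c_2) = f(1.487500) = -0.115403
  f(a) × f(c) ≥ 0, new interval: [1.487500, 1.705000]
Iteration 3:
  c_3 = (1.487500 + 1.705000)/2 = 1.596250
  f(c_3) = f(1.596250) = 0.063907
  f(a) × f(c) < 0, new interval: [1.487500, 1.596250]

After 3 iteration(s), the approximation is c_3 = 1.596250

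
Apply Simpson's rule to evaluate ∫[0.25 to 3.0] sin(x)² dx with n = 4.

f(x) = sin(x)²
a = 0.25, b = 3.0, n = 4
h = (b - a)/n = 0.687500

Simpson's rule: (h/3)[f(x₀) + 4f(x₁) + 2f(x₂) + ... + f(xₙ)]

x_0 = 0.2500, f(x_0) = 0.061209, coefficient = 1
x_1 = 0.9375, f(x_1) = 0.649767, coefficient = 4
x_2 = 1.6250, f(x_2) = 0.997065, coefficient = 2
x_3 = 2.3125, f(x_3) = 0.543639, coefficient = 4
x_4 = 3.0000, f(x_4) = 0.019915, coefficient = 1

I ≈ (0.687500/3) × 6.848876 = 1.569534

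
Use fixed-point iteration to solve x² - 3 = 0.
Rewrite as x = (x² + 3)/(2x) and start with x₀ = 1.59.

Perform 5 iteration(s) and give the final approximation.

Equation: x² - 3 = 0
Fixed-point form: x = (x² + 3)/(2x)
x₀ = 1.59

x_1 = g(1.590000) = 1.738396
x_2 = g(1.738396) = 1.732062
x_3 = g(1.732062) = 1.732051
x_4 = g(1.732051) = 1.732051
x_5 = g(1.732051) = 1.732051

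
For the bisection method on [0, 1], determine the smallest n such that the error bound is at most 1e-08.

We need (b-a)/2^n ≤ 1e-08
(1 - 0)/2^n ≤ 1e-08
1/2^n ≤ 1e-08
2^n ≥ 100000000
n ≥ log₂(100000000) = 26.58
n ≥ 27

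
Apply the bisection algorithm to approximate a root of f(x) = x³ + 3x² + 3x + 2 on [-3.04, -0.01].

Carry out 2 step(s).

f(x) = x³ + 3x² + 3x + 2
Initial interval: [-3.04, -0.01]

Iteration 1:
  c_1 = (-3.040000 + (-0.010000))/2 = -1.525000
  f(c_1) = f(-1.525000) = 0.855297
  f(a) × f(c) < 0, new interval: [-3.040000, -1.525000]
Iteration 2:
  c_2 = (-3.040000 + (-1.525000))/2 = -2.282500
  f(c_2) = f(-2.282500) = -1.109464
  f(a) × f(c) ≥ 0, new interval: [-2.282500, -1.525000]

After 2 iteration(s), the approximation is c_2 = -2.282500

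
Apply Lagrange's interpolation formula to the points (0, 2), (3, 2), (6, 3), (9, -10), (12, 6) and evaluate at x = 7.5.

Lagrange interpolation formula:
P(x) = Σ yᵢ × Lᵢ(x)
where Lᵢ(x) = Π_{j≠i} (x - xⱼ)/(xᵢ - xⱼ)

L_0(7.5) = (7.5 - 3)/(0 - 3) × (7.5 - 6)/(0 - 6) × (7.5 - 9)/(0 - 9) × (7.5 - 12)/(0 - 12) = 0.023438
L_1(7.5) = (7.5 - 0)/(3 - 0) × (7.5 - 6)/(3 - 6) × (7.5 - 9)/(3 - 9) × (7.5 - 12)/(3 - 12) = -0.156250
L_2(7.5) = (7.5 - 0)/(6 - 0) × (7.5 - 3)/(6 - 3) × (7.5 - 9)/(6 - 9) × (7.5 - 12)/(6 - 12) = 0.703125
L_3(7.5) = (7.5 - 0)/(9 - 0) × (7.5 - 3)/(9 - 3) × (7.5 - 6)/(9 - 6) × (7.5 - 12)/(9 - 12) = 0.468750
L_4(7.5) = (7.5 - 0)/(12 - 0) × (7.5 - 3)/(12 - 3) × (7.5 - 6)/(12 - 6) × (7.5 - 9)/(12 - 9) = -0.039062

P(7.5) = 2×L_0(7.5) + 2×L_1(7.5) + 3×L_2(7.5) + (-10)×L_3(7.5) + 6×L_4(7.5)
P(7.5) = -3.078125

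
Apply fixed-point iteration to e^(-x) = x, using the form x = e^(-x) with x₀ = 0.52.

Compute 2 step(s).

Equation: e^(-x) = x
Fixed-point form: x = e^(-x)
x₀ = 0.52

x_1 = g(0.520000) = 0.594521
x_2 = g(0.594521) = 0.551827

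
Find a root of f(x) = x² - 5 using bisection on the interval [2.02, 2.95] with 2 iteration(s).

f(x) = x² - 5
Initial interval: [2.02, 2.95]

Iteration 1:
  c_1 = (2.020000 + 2.950000)/2 = 2.485000
  f(c_1) = f(2.485000) = 1.175225
  f(a) × f(c) < 0, new interval: [2.020000, 2.485000]
Iteration 2:
  c_2 = (2.020000 + 2.485000)/2 = 2.252500
  f(c_2) = f(2.252500) = 0.073756
  f(a) × f(c) < 0, new interval: [2.020000, 2.252500]

After 2 iteration(s), the approximation is c_2 = 2.252500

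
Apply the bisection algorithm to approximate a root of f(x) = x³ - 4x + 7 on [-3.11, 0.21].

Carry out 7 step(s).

f(x) = x³ - 4x + 7
Initial interval: [-3.11, 0.21]

Iteration 1:
  c_1 = (-3.110000 + 0.210000)/2 = -1.450000
  f(c_1) = f(-1.450000) = 9.751375
  f(a) × f(c) < 0, new interval: [-3.110000, -1.450000]
Iteration 2:
  c_2 = (-3.110000 + (-1.450000))/2 = -2.280000
  f(c_2) = f(-2.280000) = 4.267648
  f(a) × f(c) < 0, new interval: [-3.110000, -2.280000]
Iteration 3:
  c_3 = (-3.110000 + (-2.280000))/2 = -2.695000
  f(c_3) = f(-2.695000) = -1.793852
  f(a) × f(c) ≥ 0, new interval: [-2.695000, -2.280000]
Iteration 4:
  c_4 = (-2.695000 + (-2.280000))/2 = -2.487500
  f(c_4) = f(-2.487500) = 1.558205
  f(a) × f(c) < 0, new interval: [-2.695000, -2.487500]
Iteration 5:
  c_5 = (-2.695000 + (-2.487500))/2 = -2.591250
  f(c_5) = f(-2.591250) = -0.034147
  f(a) × f(c) ≥ 0, new interval: [-2.591250, -2.487500]
Iteration 6:
  c_6 = (-2.591250 + (-2.487500))/2 = -2.539375
  f(c_6) = f(-2.539375) = 0.782530
  f(a) × f(c) < 0, new interval: [-2.591250, -2.539375]
Iteration 7:
  c_7 = (-2.591250 + (-2.539375))/2 = -2.565312
  f(c_7) = f(-2.565312) = 0.379369
  f(a) × f(c) < 0, new interval: [-2.591250, -2.565312]

After 7 iteration(s), the approximation is c_7 = -2.565312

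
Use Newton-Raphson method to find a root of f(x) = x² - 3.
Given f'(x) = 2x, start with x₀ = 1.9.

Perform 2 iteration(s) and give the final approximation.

f(x) = x² - 3
f'(x) = 2x
x₀ = 1.9

Newton-Raphson formula: x_{n+1} = x_n - f(x_n)/f'(x_n)

Iteration 1:
  f(1.900000) = 0.610000
  f'(1.900000) = 3.800000
  x_1 = 1.900000 - 0.610000/3.800000 = 1.739474
Iteration 2:
  f(1.739474) = 0.025769
  f'(1.739474) = 3.478947
  x_2 = 1.739474 - 0.025769/3.478947 = 1.732067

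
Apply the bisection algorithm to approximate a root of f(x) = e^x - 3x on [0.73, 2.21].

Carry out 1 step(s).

f(x) = e^x - 3x
Initial interval: [0.73, 2.21]

Iteration 1:
  c_1 = (0.730000 + 2.210000)/2 = 1.470000
  f(c_1) = f(1.470000) = -0.060765
  f(a) × f(c) ≥ 0, new interval: [1.470000, 2.210000]

After 1 iteration(s), the approximation is c_1 = 1.470000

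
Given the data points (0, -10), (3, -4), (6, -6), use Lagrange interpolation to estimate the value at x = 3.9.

Lagrange interpolation formula:
P(x) = Σ yᵢ × Lᵢ(x)
where Lᵢ(x) = Π_{j≠i} (x - xⱼ)/(xᵢ - xⱼ)

L_0(3.9) = (3.9 - 3)/(0 - 3) × (3.9 - 6)/(0 - 6) = -0.105000
L_1(3.9) = (3.9 - 0)/(3 - 0) × (3.9 - 6)/(3 - 6) = 0.910000
L_2(3.9) = (3.9 - 0)/(6 - 0) × (3.9 - 3)/(6 - 3) = 0.195000

P(3.9) = (-10)×L_0(3.9) + (-4)×L_1(3.9) + (-6)×L_2(3.9)
P(3.9) = -3.760000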